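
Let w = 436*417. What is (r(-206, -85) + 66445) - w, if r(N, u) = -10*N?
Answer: -113307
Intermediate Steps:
w = 181812
(r(-206, -85) + 66445) - w = (-10*(-206) + 66445) - 1*181812 = (2060 + 66445) - 181812 = 68505 - 181812 = -113307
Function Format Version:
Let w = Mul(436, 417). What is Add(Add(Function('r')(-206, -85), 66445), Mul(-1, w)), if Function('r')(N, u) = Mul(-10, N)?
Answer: -113307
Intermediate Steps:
w = 181812
Add(Add(Function('r')(-206, -85), 66445), Mul(-1, w)) = Add(Add(Mul(-10, -206), 66445), Mul(-1, 181812)) = Add(Add(2060, 66445), -181812) = Add(68505, -181812) = -113307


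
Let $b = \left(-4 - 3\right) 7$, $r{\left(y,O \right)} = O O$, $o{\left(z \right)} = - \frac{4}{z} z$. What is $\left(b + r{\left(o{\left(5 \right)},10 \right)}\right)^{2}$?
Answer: $2601$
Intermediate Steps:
$o{\left(z \right)} = -4$
$r{\left(y,O \right)} = O^{2}$
$b = -49$ ($b = \left(-7\right) 7 = -49$)
$\left(b + r{\left(o{\left(5 \right)},10 \right)}\right)^{2} = \left(-49 + 10^{2}\right)^{2} = \left(-49 + 100\right)^{2} = 51^{2} = 2601$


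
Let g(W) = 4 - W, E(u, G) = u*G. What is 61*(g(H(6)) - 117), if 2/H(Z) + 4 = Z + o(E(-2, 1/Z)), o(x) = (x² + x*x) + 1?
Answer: -200995/29 ≈ -6930.9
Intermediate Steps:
E(u, G) = G*u
o(x) = 1 + 2*x² (o(x) = (x² + x²) + 1 = 2*x² + 1 = 1 + 2*x²)
H(Z) = 2/(-3 + Z + 8/Z²) (H(Z) = 2/(-4 + (Z + (1 + 2*(-2/Z)²))) = 2/(-4 + (Z + (1 + 2*(4/Z²)))) = 2/(-4 + (Z + (1 + 8/Z²))) = 2/(-4 + (1 + Z + 8/Z²)) = 2/(-3 + Z + 8/Z²))
61*(g(H(6)) - 117) = 61*((4 - 2*6²/(8 + 6³ - 3*6²)) - 117) = 61*((4 - 2*36/(8 + 216 - 3*36)) - 117) = 61*((4 - 2*36/(8 + 216 - 108)) - 117) = 61*((4 - 2*36/116) - 117) = 61*((4 - 1*18/29) - 117) = 61*((4 - 18/29) - 117) = 61*(98/29 - 117) = 61*(-3295/29) = -200995/29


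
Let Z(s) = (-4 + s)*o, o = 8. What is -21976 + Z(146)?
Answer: -20840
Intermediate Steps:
Z(s) = -32 + 8*s (Z(s) = (-4 + s)*8 = -32 + 8*s)
-21976 + Z(146) = -21976 + (-32 + 8*146) = -21976 + (-32 + 1168) = -21976 + 1136 = -20840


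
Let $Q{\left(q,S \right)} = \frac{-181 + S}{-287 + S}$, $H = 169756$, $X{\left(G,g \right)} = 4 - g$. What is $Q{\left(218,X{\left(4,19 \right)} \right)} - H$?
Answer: $- \frac{25633058}{151} \approx -1.6976 \cdot 10^{5}$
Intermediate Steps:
$Q{\left(q,S \right)} = \frac{-181 + S}{-287 + S}$
$Q{\left(218,X{\left(4,19 \right)} \right)} - H = \frac{-181 + \left(4 - 19\right)}{-287 + \left(4 - 19\right)} - 169756 = \frac{-181 - 15}{-287 - 15} - 169756 = \frac{1}{-302} \left(-196\right) - 169756 = \left(- \frac{1}{302}\right) \left(-196\right) - 169756 = \frac{98}{151} - 169756 = - \frac{25633058}{151}$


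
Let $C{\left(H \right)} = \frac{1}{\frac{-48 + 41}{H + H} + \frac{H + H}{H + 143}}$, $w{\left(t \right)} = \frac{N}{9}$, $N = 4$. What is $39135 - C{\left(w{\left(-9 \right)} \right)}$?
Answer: $\frac{3180472643}{81269} \approx 39135.0$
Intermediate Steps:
$w{\left(t \right)} = \frac{4}{9}$
$C{\left(H \right)} = \frac{1}{- \frac{7}{2 H} + \frac{2 H}{143 + H}}$
$39135 - C{\left(w{\left(-9 \right)} \right)} = 39135 - 2 \cdot \frac{4}{9} \frac{1}{-1001 - \frac{28}{9} + 4 \left(\frac{4}{9}\right)^{2}} \left(143 + \frac{4}{9}\right) = 39135 - 2 \cdot \frac{4}{9} \frac{1}{-1001 - \frac{28}{9} + 4 \cdot \frac{16}{81}} \cdot \frac{1291}{9} = 39135 - 2 \cdot \frac{4}{9} \frac{1}{-1001 - \frac{28}{9} + \frac{64}{81}} \cdot \frac{1291}{9} = 39135 - 2 \cdot \frac{4}{9} \frac{1}{- \frac{81269}{81}} \cdot \frac{1291}{9} = 39135 - 2 \cdot \frac{4}{9} \left(- \frac{81}{81269}\right) \frac{1291}{9} = 39135 - - \frac{10328}{81269} = 39135 + \frac{10328}{81269} = \frac{3180472643}{81269}$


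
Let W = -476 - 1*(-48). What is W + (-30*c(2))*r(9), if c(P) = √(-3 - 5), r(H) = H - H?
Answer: -428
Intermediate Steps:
r(H) = 0
c(P) = 2*I*√2 (c(P) = √(-8) = 2*I*√2)
W = -428 (W = -476 + 48 = -428)
W + (-30*c(2))*r(9) = -428 - 60*I*√2*0 = -428 + 0 = -428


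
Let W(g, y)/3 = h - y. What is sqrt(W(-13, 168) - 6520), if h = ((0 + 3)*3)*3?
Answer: I*sqrt(6943) ≈ 83.325*I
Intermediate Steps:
h = 27 (h = (3*3)*3 = 9*3 = 27)
W(g, y) = 81 - 3*y (W(g, y) = 3*(27 - y) = 81 - 3*y)
sqrt(W(-13, 168) - 6520) = sqrt((81 - 3*168) - 6520) = sqrt((81 - 504) - 6520) = sqrt(-423 - 6520) = sqrt(-6943) = I*sqrt(6943)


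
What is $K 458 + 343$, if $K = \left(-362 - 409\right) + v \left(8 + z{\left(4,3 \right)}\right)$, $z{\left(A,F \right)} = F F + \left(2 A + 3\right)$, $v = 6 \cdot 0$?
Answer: $-352775$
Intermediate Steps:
$v = 0$
$z{\left(A,F \right)} = 3 + F^{2} + 2 A$ ($z{\left(A,F \right)} = F^{2} + \left(3 + 2 A\right) = 3 + F^{2} + 2 A$)
$K = -771$ ($K = \left(-362 - 409\right) + 0 \left(8 + \left(3 + 3^{2} + 2 \cdot 4\right)\right) = -771 + 0 \left(8 + \left(3 + 9 + 8\right)\right) = -771 + 0 \left(8 + 20\right) = -771 + 0 \cdot 28 = -771 + 0 = -771$)
$K 458 + 343 = \left(-771\right) 458 + 343 = -353118 + 343 = -352775$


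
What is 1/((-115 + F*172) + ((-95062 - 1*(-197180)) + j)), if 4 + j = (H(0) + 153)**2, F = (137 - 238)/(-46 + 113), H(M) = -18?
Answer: 67/8037636 ≈ 8.3358e-6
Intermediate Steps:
F = -101/67 ≈ -1.5075
j = 18221 (j = -4 + (-18 + 153)**2 = -4 + 135**2 = -4 + 18225 = 18221)
1/((-115 + F*172) + ((-95062 - 1*(-197180)) + j)) = 1/((-115 - 101/67*172) + ((-95062 - 1*(-197180)) + 18221)) = 1/((-115 - 17372/67) + ((-95062 + 197180) + 18221)) = 1/(-25077/67 + (102118 + 18221)) = 1/(-25077/67 + 120339) = 1/(8037636/67) = 67/8037636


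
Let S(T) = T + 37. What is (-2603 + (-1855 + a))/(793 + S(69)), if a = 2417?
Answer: -2041/899 ≈ -2.2703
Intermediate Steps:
S(T) = 37 + T
(-2603 + (-1855 + a))/(793 + S(69)) = (-2603 + (-1855 + 2417))/(793 + (37 + 69)) = (-2603 + 562)/(793 + 106) = -2041/899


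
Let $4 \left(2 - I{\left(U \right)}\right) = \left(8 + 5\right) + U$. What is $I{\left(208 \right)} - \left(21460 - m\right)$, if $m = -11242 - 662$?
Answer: $- \frac{133669}{4} \approx -33417.0$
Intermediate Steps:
$m = -11904$ ($m = -11242 - 662 = -11904$)
$I{\left(U \right)} = - \frac{5}{4} - \frac{U}{4}$ ($I{\left(U \right)} = 2 - \frac{\left(8 + 5\right) + U}{4} = 2 - \frac{13 + U}{4} = 2 - \left(\frac{13}{4} + \frac{U}{4}\right) = - \frac{5}{4} - \frac{U}{4}$)
$I{\left(208 \right)} - \left(21460 - m\right) = \left(- \frac{5}{4} - 52\right) - \left(21460 - -11904\right) = \left(- \frac{5}{4} - 52\right) - \left(21460 + 11904\right) = - \frac{213}{4} - 33364 = - \frac{133669}{4}$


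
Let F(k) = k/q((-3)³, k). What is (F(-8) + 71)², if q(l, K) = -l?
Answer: 3644281/729 ≈ 4999.0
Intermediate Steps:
F(k) = k/27 (F(k) = k/((-1*(-3)³)) = k/((-1*(-27))) = k/27)
(F(-8) + 71)² = ((1/27)*(-8) + 71)² = (-8/27 + 71)² = (1909/27)² = 3644281/729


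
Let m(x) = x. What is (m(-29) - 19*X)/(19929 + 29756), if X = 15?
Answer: -314/49685 ≈ -0.0063198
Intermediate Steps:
(m(-29) - 19*X)/(19929 + 29756) = (-29 - 19*15)/(19929 + 29756) = (-29 - 285)/49685 = -314*1/49685 = -314/49685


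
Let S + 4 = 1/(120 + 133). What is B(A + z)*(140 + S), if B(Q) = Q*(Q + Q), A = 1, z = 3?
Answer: 1101088/253 ≈ 4352.1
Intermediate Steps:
S = -1011/253 (S = -4 + 1/(120 + 133) = -4 + 1/253 = -1011/253 ≈ -3.9960)
B(Q) = 2*Q² (B(Q) = Q*(2*Q) = 2*Q²)
B(A + z)*(140 + S) = (2*(1 + 3)²)*(140 - 1011/253) = (2*4²)*(34409/253) = (2*16)*(34409/253) = 32*(34409/253) = 1101088/253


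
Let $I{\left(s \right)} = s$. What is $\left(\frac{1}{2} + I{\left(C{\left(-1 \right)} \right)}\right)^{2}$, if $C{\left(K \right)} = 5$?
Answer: $\frac{121}{4} \approx 30.25$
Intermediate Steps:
$\left(\frac{1}{2} + I{\left(C{\left(-1 \right)} \right)}\right)^{2} = \left(\frac{1}{2} + 5\right)^{2} = \left(\frac{11}{2}\right)^{2} = \frac{121}{4}$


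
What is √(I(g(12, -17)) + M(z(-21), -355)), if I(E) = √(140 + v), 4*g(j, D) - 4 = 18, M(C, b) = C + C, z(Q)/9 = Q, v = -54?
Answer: √(-378 + √86) ≈ 19.202*I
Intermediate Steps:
z(Q) = 9*Q
M(C, b) = 2*C
g(j, D) = 11/2 (g(j, D) = 1 + (¼)*18 = 1 + 9/2 = 11/2)
I(E) = √86 (I(E) = √(140 - 54) = √86)
√(I(g(12, -17)) + M(z(-21), -355)) = √(√86 + 2*(9*(-21))) = √(√86 + 2*(-189)) = √(√86 - 378) = √(-378 + √86)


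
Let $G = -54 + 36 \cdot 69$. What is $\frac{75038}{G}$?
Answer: $\frac{37519}{1215} \approx 30.88$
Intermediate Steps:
$G = 2430$ ($G = -54 + 2484 = 2430$)
$\frac{75038}{G} = \frac{75038}{2430} = 75038 \cdot \frac{1}{2430} = \frac{37519}{1215}$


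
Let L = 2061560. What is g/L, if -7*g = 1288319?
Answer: -1288319/14430920 ≈ -0.089275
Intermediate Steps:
g = -1288319/7 (g = -⅐*1288319 = -1288319/7 ≈ -1.8405e+5)
g/L = -1288319/7/2061560 = -1288319/7*1/2061560 = -1288319/14430920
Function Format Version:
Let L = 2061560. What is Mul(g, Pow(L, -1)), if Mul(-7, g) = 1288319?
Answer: Rational(-1288319, 14430920) ≈ -0.089275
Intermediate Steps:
g = Rational(-1288319, 7) (g = Mul(Rational(-1, 7), 1288319) = Rational(-1288319, 7) ≈ -1.8405e+5)
Mul(g, Pow(L, -1)) = Mul(Rational(-1288319, 7), Pow(2061560, -1)) = Mul(Rational(-1288319, 7), Rational(1, 2061560)) = Rational(-1288319, 14430920)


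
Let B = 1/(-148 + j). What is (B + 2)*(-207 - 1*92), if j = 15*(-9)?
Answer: -168935/283 ≈ -596.94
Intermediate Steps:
j = -135
B = -1/283 (B = 1/(-148 - 135) = 1/(-283) = -1/283 ≈ -0.0035336)
(B + 2)*(-207 - 1*92) = (-1/283 + 2)*(-207 - 1*92) = 565*(-207 - 92)/283 = (565/283)*(-299) = -168935/283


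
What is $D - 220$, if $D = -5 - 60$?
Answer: $-285$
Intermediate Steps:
$D = -65$ ($D = -5 - 60 = -65$)
$D - 220 = -65 - 220 = -285$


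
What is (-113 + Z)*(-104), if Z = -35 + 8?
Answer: 14560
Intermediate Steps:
Z = -27
(-113 + Z)*(-104) = (-113 - 27)*(-104) = -140*(-104) = 14560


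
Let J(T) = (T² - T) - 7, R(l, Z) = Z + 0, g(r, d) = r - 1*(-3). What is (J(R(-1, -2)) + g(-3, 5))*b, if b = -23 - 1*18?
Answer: 41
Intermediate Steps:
b = -41 (b = -23 - 18 = -41)
g(r, d) = 3 + r (g(r, d) = r + 3 = 3 + r)
R(l, Z) = Z
J(T) = -7 + T² - T
(J(R(-1, -2)) + g(-3, 5))*b = ((-7 + (-2)² - 1*(-2)) + (3 - 3))*(-41) = ((-7 + 4 + 2) + 0)*(-41) = (-1 + 0)*(-41) = -1*(-41) = 41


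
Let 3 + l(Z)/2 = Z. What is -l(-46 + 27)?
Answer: 44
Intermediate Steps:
l(Z) = -6 + 2*Z
-l(-46 + 27) = -(-6 + 2*(-46 + 27)) = -(-6 + 2*(-19)) = -(-6 - 38) = -1*(-44) = 44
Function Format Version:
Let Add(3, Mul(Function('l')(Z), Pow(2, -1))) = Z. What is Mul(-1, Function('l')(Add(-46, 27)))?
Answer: 44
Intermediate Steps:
Function('l')(Z) = Add(-6, Mul(2, Z))
Mul(-1, Function('l')(Add(-46, 27))) = Mul(-1, Add(-6, Mul(2, Add(-46, 27)))) = Mul(-1, Add(-6, Mul(2, -19))) = Mul(-1, Add(-6, -38)) = Mul(-1, -44) = 44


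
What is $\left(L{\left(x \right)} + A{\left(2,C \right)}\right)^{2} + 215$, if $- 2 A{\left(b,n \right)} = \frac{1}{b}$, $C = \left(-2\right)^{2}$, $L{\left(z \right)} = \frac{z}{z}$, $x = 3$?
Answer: $\frac{3449}{16} \approx 215.56$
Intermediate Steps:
$L{\left(z \right)} = 1$
$C = 4$
$A{\left(b,n \right)} = - \frac{1}{2 b}$
$\left(L{\left(x \right)} + A{\left(2,C \right)}\right)^{2} + 215 = \left(1 - \frac{1}{2 \cdot 2}\right)^{2} + 215 = \left(1 - \frac{1}{4}\right)^{2} + 215 = \left(\frac{3}{4}\right)^{2} + 215 = \frac{9}{16} + 215 = \frac{3449}{16}$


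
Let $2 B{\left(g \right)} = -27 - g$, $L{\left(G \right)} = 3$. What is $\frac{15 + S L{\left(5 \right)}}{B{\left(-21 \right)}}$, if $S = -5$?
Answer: $0$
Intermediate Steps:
$B{\left(g \right)} = - \frac{27}{2} - \frac{g}{2}$ ($B{\left(g \right)} = \frac{-27 - g}{2} = - \frac{27}{2} - \frac{g}{2}$)
$\frac{15 + S L{\left(5 \right)}}{B{\left(-21 \right)}} = \frac{15 - 15}{- \frac{27}{2} - - \frac{21}{2}} = \frac{15 - 15}{- \frac{27}{2} + \frac{21}{2}} = \frac{0}{-3} = 0 \left(- \frac{1}{3}\right) = 0$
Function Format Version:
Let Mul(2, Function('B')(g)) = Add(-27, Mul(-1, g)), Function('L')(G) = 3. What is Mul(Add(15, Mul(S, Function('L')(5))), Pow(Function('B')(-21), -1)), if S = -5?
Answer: 0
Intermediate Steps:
Function('B')(g) = Add(Rational(-27, 2), Mul(Rational(-1, 2), g)) (Function('B')(g) = Mul(Rational(1, 2), Add(-27, Mul(-1, g))) = Add(Rational(-27, 2), Mul(Rational(-1, 2), g)))
Mul(Add(15, Mul(S, Function('L')(5))), Pow(Function('B')(-21), -1)) = Mul(Add(15, Mul(-5, 3)), Pow(Add(Rational(-27, 2), Mul(Rational(-1, 2), -21)), -1)) = Mul(Add(15, -15), Pow(Add(Rational(-27, 2), Rational(21, 2)), -1)) = Mul(0, Pow(-3, -1)) = Mul(0, Rational(-1, 3)) = 0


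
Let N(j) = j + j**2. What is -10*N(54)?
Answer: -29700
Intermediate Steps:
-10*N(54) = -540*(1 + 54) = -540*55 = -10*2970 = -29700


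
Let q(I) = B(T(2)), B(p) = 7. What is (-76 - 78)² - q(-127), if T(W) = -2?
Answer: 23709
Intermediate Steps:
q(I) = 7
(-76 - 78)² - q(-127) = (-76 - 78)² - 1*7 = (-154)² - 7 = 23716 - 7 = 23709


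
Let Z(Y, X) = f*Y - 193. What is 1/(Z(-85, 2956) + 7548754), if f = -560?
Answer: 1/7596161 ≈ 1.3165e-7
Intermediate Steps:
Z(Y, X) = -193 - 560*Y (Z(Y, X) = -560*Y - 193 = -193 - 560*Y)
1/(Z(-85, 2956) + 7548754) = 1/((-193 - 560*(-85)) + 7548754) = 1/((-193 + 47600) + 7548754) = 1/(47407 + 7548754) = 1/7596161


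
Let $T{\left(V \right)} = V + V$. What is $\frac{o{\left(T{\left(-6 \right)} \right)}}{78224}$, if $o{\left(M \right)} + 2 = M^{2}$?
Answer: $\frac{71}{39112} \approx 0.0018153$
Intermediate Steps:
$T{\left(V \right)} = 2 V$
$o{\left(M \right)} = -2 + M^{2}$
$\frac{o{\left(T{\left(-6 \right)} \right)}}{78224} = \frac{-2 + \left(2 \left(-6\right)\right)^{2}}{78224} = \left(-2 + \left(-12\right)^{2}\right) \frac{1}{78224} = \left(-2 + 144\right) \frac{1}{78224} = 142 \cdot \frac{1}{78224} = \frac{71}{39112}$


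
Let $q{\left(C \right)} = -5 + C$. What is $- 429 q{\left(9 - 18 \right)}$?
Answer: $6006$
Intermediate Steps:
$- 429 q{\left(9 - 18 \right)} = - 429 \left(-5 + \left(9 - 18\right)\right) = - 429 \left(-5 - 9\right) = \left(-429\right) \left(-14\right) = 6006$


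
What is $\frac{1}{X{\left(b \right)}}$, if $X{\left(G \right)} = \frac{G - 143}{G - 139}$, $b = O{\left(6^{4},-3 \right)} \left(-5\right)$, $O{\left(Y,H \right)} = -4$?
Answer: $\frac{119}{123} \approx 0.96748$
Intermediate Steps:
$b = 20$ ($b = \left(-4\right) \left(-5\right) = 20$)
$X{\left(G \right)} = \frac{-143 + G}{-139 + G}$
$\frac{1}{X{\left(b \right)}} = \frac{1}{\frac{1}{-139 + 20} \left(-143 + 20\right)} = \frac{1}{\frac{1}{-119} \left(-123\right)} = \frac{1}{\left(- \frac{1}{119}\right) \left(-123\right)} = \frac{1}{\frac{123}{119}} = \frac{119}{123}$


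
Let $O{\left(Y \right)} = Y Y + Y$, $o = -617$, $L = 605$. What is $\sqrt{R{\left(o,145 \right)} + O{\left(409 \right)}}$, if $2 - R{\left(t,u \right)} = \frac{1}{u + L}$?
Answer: $\frac{\sqrt{3773069970}}{150} \approx 409.5$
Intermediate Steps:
$O{\left(Y \right)} = Y + Y^{2}$ ($O{\left(Y \right)} = Y^{2} + Y = Y + Y^{2}$)
$R{\left(t,u \right)} = 2 - \frac{1}{605 + u}$ ($R{\left(t,u \right)} = 2 - \frac{1}{u + 605} = 2 - \frac{1}{605 + u}$)
$\sqrt{R{\left(o,145 \right)} + O{\left(409 \right)}} = \sqrt{\frac{1209 + 2 \cdot 145}{605 + 145} + 409 \left(1 + 409\right)} = \sqrt{\frac{1209 + 290}{750} + 409 \cdot 410} = \sqrt{\frac{1}{750} \cdot 1499 + 167690} = \sqrt{\frac{1499}{750} + 167690} = \sqrt{\frac{125768999}{750}} = \frac{\sqrt{3773069970}}{150}$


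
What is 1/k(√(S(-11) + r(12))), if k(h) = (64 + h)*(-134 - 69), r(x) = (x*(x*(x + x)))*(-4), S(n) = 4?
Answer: I/(406*(√3455 - 32*I)) ≈ -1.7597e-5 + 3.2323e-5*I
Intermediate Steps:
r(x) = -8*x³ (r(x) = (x*(x*(2*x)))*(-4) = (x*(2*x²))*(-4) = (2*x³)*(-4) = -8*x³)
k(h) = -12992 - 203*h (k(h) = (64 + h)*(-203) = -12992 - 203*h)
1/k(√(S(-11) + r(12))) = 1/(-12992 - 203*√(4 - 8*12³)) = 1/(-12992 - 203*√(4 - 8*1728)) = 1/(-12992 - 203*√(4 - 13824)) = 1/(-12992 - 406*I*√3455)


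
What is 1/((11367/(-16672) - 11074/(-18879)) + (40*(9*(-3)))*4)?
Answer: -44964384/194250420575 ≈ -0.00023148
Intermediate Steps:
1/((11367/(-16672) - 11074/(-18879)) + (40*(9*(-3)))*4) = 1/((11367*(-1/16672) - 11074*(-1/18879)) + (40*(-27))*4) = 1/((-11367/16672 + 1582/2697) - 1080*4) = 1/(-4281695/44964384 - 4320) = 1/(-194250420575/44964384) = -44964384/194250420575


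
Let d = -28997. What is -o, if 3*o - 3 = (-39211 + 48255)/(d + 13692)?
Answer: -36871/45915 ≈ -0.80303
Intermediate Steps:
o = 36871/45915 (o = 1 + ((-39211 + 48255)/(-28997 + 13692))/3 = 1 + (9044/(-15305))/3 = 1 + (9044*(-1/15305))/3 = 1 + (1/3)*(-9044/15305) = 1 - 9044/45915 = 36871/45915 ≈ 0.80303)
-o = -1*36871/45915 = -36871/45915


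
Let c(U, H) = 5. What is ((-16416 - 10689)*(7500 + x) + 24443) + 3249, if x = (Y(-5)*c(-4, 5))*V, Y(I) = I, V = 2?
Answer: -201904558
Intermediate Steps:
x = -50 (x = -5*5*2 = -25*2 = -50)
((-16416 - 10689)*(7500 + x) + 24443) + 3249 = ((-16416 - 10689)*(7500 - 50) + 24443) + 3249 = (-27105*7450 + 24443) + 3249 = (-201932250 + 24443) + 3249 = -201907807 + 3249 = -201904558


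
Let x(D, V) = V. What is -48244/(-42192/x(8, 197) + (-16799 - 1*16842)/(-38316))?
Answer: 364157869488/1610001395 ≈ 226.18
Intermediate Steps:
-48244/(-42192/x(8, 197) + (-16799 - 1*16842)/(-38316)) = -48244/(-42192/197 + (-16799 - 1*16842)/(-38316)) = -48244/(-42192*1/197 + (-16799 - 16842)*(-1/38316)) = -48244/(-42192/197 - 33641*(-1/38316)) = -48244/(-42192/197 + 33641/38316) = -48244/(-1610001395/7548252) = -48244*(-7548252/1610001395) = 364157869488/1610001395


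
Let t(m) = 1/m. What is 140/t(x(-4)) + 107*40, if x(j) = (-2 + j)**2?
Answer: 9320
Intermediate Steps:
140/t(x(-4)) + 107*40 = 140/(1/((-2 - 4)**2)) + 107*40 = 140/(1/((-6)**2)) + 4280 = 140/(1/36) + 4280 = 140*36 + 4280 = 5040 + 4280 = 9320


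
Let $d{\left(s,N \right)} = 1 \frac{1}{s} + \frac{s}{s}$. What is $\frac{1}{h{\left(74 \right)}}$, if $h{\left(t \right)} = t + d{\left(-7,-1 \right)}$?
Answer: $\frac{7}{524} \approx 0.013359$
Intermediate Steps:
$d{\left(s,N \right)} = 1 + \frac{1}{s}$ ($d{\left(s,N \right)} = \frac{1}{s} + 1 = 1 + \frac{1}{s}$)
$h{\left(t \right)} = \frac{6}{7} + t$ ($h{\left(t \right)} = t + \frac{1 - 7}{-7} = t - - \frac{6}{7} = t + \frac{6}{7} = \frac{6}{7} + t$)
$\frac{1}{h{\left(74 \right)}} = \frac{1}{\frac{6}{7} + 74} = \frac{1}{\frac{524}{7}} = \frac{7}{524}$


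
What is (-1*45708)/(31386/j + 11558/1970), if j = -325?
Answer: 2926454700/5807407 ≈ 503.92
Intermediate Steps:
(-1*45708)/(31386/j + 11558/1970) = (-1*45708)/(31386/(-325) + 11558/1970) = -45708/(31386*(-1/325) + 11558*(1/1970)) = -45708/(-31386/325 + 5779/985) = -45708/(-5807407/64025) = -45708*(-64025/5807407) = 2926454700/5807407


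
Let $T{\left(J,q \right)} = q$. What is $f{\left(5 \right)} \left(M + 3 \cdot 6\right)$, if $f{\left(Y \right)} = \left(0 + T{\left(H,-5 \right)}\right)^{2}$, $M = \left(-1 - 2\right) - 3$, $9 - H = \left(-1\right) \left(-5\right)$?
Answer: $300$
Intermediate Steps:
$H = 4$ ($H = 9 - \left(-1\right) \left(-5\right) = 9 - 5 = 4$)
$M = -6$ ($M = -3 - 3 = -6$)
$f{\left(Y \right)} = 25$ ($f{\left(Y \right)} = \left(0 - 5\right)^{2} = \left(-5\right)^{2} = 25$)
$f{\left(5 \right)} \left(M + 3 \cdot 6\right) = 25 \left(-6 + 3 \cdot 6\right) = 25 \left(-6 + 18\right) = 25 \cdot 12 = 300$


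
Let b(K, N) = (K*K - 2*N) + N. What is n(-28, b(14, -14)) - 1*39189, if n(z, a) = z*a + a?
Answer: -44859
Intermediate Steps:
b(K, N) = K² - N (b(K, N) = (K² - 2*N) + N = K² - N)
n(z, a) = a + a*z (n(z, a) = a*z + a = a + a*z)
n(-28, b(14, -14)) - 1*39189 = (14² - 1*(-14))*(1 - 28) - 1*39189 = (196 + 14)*(-27) - 39189 = 210*(-27) - 39189 = -5670 - 39189 = -44859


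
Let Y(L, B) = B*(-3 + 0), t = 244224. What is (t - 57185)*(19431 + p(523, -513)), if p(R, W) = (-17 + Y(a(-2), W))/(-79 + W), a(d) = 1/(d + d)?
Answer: 1075626686785/296 ≈ 3.6339e+9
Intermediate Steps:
a(d) = 1/(2*d)
Y(L, B) = -3*B (Y(L, B) = B*(-3) = -3*B)
p(R, W) = (-17 - 3*W)/(-79 + W)
(t - 57185)*(19431 + p(523, -513)) = (244224 - 57185)*(19431 + (-17 - 3*(-513))/(-79 - 513)) = 187039*(19431 + (-17 + 1539)/(-592)) = 187039*(19431 - 1/592*1522) = 187039*(19431 - 761/296) = 187039*(5750815/296) = 1075626686785/296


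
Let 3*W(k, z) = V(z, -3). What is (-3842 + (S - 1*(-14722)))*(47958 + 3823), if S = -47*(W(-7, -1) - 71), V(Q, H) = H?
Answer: 738604184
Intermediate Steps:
W(k, z) = -1 (W(k, z) = (1/3)*(-3) = -1)
S = 3384 (S = -47*(-1 - 71) = -47*(-72) = 3384)
(-3842 + (S - 1*(-14722)))*(47958 + 3823) = (-3842 + (3384 - 1*(-14722)))*(47958 + 3823) = (-3842 + (3384 + 14722))*51781 = (-3842 + 18106)*51781 = 14264*51781 = 738604184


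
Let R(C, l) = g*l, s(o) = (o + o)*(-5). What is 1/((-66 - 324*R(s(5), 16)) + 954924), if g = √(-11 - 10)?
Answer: 159143/152053025190 + 144*I*√21/25342170865 ≈ 1.0466e-6 + 2.6039e-8*I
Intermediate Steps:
g = I*√21 (g = √(-21) = I*√21 ≈ 4.5826*I)
s(o) = -10*o (s(o) = (2*o)*(-5) = -10*o)
R(C, l) = I*l*√21 (R(C, l) = (I*√21)*l = I*l*√21)
1/((-66 - 324*R(s(5), 16)) + 954924) = 1/((-66 - 324*I*16*√21) + 954924) = 1/((-66 - 5184*I*√21) + 954924) = 1/(954858 - 5184*I*√21)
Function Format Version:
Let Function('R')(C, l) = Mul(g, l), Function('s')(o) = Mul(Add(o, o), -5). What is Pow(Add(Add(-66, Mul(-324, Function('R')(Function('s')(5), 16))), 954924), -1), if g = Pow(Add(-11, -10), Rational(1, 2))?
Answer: Add(Rational(159143, 152053025190), Mul(Rational(144, 25342170865), I, Pow(21, Rational(1, 2)))) ≈ Add(1.0466e-6, Mul(2.6039e-8, I))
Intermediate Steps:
g = Mul(I, Pow(21, Rational(1, 2))) (g = Pow(-21, Rational(1, 2)) = Mul(I, Pow(21, Rational(1, 2))) ≈ Mul(4.5826, I))
Function('s')(o) = Mul(-10, o) (Function('s')(o) = Mul(Mul(2, o), -5) = Mul(-10, o))
Function('R')(C, l) = Mul(I, l, Pow(21, Rational(1, 2))) (Function('R')(C, l) = Mul(Mul(I, Pow(21, Rational(1, 2))), l) = Mul(I, l, Pow(21, Rational(1, 2))))
Pow(Add(Add(-66, Mul(-324, Function('R')(Function('s')(5), 16))), 954924), -1) = Pow(Add(Add(-66, Mul(-324, Mul(I, 16, Pow(21, Rational(1, 2))))), 954924), -1) = Pow(Add(Add(-66, Mul(-324, Mul(16, I, Pow(21, Rational(1, 2))))), 954924), -1) = Pow(Add(Add(-66, Mul(-5184, I, Pow(21, Rational(1, 2)))), 954924), -1) = Pow(Add(954858, Mul(-5184, I, Pow(21, Rational(1, 2)))), -1)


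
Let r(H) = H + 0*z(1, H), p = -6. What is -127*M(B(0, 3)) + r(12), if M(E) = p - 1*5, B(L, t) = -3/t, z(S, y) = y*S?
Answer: 1409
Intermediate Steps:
z(S, y) = S*y
M(E) = -11 (M(E) = -6 - 1*5 = -6 - 5 = -11)
r(H) = H (r(H) = H + 0*(1*H) = H + 0*H = H + 0 = H)
-127*M(B(0, 3)) + r(12) = -127*(-11) + 12 = 1397 + 12 = 1409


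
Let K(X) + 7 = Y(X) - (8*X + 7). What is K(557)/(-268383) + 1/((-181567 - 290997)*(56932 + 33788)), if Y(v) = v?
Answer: 55918082174219/3835283074922880 ≈ 0.014580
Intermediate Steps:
K(X) = -14 - 7*X (K(X) = -7 + (X - (8*X + 7)) = -7 + (X - (7 + 8*X)) = -7 + (X + (-7 - 8*X)) = -7 + (-7 - 7*X) = -14 - 7*X)
K(557)/(-268383) + 1/((-181567 - 290997)*(56932 + 33788)) = (-14 - 7*557)/(-268383) + 1/((-181567 - 290997)*(56932 + 33788)) = (-14 - 3899)*(-1/268383) + 1/(-472564*90720) = -3913*(-1/268383) - 1/472564*1/90720 = 3913/268383 - 1/42871006080 = 55918082174219/3835283074922880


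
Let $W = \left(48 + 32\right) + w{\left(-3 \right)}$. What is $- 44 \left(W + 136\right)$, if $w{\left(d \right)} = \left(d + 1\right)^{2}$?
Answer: $-9680$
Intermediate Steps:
$w{\left(d \right)} = \left(1 + d\right)^{2}$
$W = 84$ ($W = \left(48 + 32\right) + \left(1 - 3\right)^{2} = 80 + \left(-2\right)^{2} = 80 + 4 = 84$)
$- 44 \left(W + 136\right) = - 44 \left(84 + 136\right) = \left(-44\right) 220 = -9680$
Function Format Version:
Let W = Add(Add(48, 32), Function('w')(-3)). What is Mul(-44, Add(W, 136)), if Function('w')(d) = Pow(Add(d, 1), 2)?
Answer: -9680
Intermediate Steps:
Function('w')(d) = Pow(Add(1, d), 2)
W = 84 (W = Add(Add(48, 32), Pow(Add(1, -3), 2)) = Add(80, Pow(-2, 2)) = Add(80, 4) = 84)
Mul(-44, Add(W, 136)) = Mul(-44, Add(84, 136)) = Mul(-44, 220) = -9680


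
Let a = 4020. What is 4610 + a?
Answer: 8630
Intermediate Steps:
4610 + a = 4610 + 4020 = 8630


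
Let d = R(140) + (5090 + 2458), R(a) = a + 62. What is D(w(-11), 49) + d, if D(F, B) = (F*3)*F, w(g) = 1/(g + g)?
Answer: 3751003/484 ≈ 7750.0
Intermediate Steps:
R(a) = 62 + a
w(g) = 1/(2*g)
D(F, B) = 3*F² (D(F, B) = (3*F)*F = 3*F²)
d = 7750 (d = (62 + 140) + (5090 + 2458) = 202 + 7548 = 7750)
D(w(-11), 49) + d = 3*((½)/(-11))² + 7750 = 3*((½)*(-1/11))² + 7750 = 3*(-1/22)² + 7750 = 3*(1/484) + 7750 = 3/484 + 7750 = 3751003/484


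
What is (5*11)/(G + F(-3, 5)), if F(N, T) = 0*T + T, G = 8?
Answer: 55/13 ≈ 4.2308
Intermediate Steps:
F(N, T) = T (F(N, T) = 0 + T = T)
(5*11)/(G + F(-3, 5)) = (5*11)/(8 + 5) = 55/13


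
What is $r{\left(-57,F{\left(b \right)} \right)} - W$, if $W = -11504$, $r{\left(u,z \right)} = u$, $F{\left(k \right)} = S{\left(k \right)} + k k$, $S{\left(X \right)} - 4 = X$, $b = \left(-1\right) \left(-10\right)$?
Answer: $11447$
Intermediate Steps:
$b = 10$
$S{\left(X \right)} = 4 + X$
$F{\left(k \right)} = 4 + k + k^{2}$ ($F{\left(k \right)} = \left(4 + k\right) + k k = \left(4 + k\right) + k^{2} = 4 + k + k^{2}$)
$r{\left(-57,F{\left(b \right)} \right)} - W = -57 - -11504 = -57 + 11504 = 11447$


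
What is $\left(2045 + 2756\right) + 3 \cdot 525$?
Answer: $6376$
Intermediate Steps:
$\left(2045 + 2756\right) + 3 \cdot 525 = 4801 + 1575 = 6376$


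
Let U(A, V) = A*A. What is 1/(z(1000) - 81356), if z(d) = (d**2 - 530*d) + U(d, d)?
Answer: 1/1388644 ≈ 7.2013e-7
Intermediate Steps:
U(A, V) = A**2
z(d) = -530*d + 2*d**2 (z(d) = (d**2 - 530*d) + d**2 = -530*d + 2*d**2)
1/(z(1000) - 81356) = 1/(2*1000*(-265 + 1000) - 81356) = 1/(2*1000*735 - 81356) = 1/(1470000 - 81356) = 1/1388644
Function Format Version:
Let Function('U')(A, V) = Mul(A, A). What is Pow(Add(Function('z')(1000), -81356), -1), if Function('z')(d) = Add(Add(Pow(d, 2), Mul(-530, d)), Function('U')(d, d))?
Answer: Rational(1, 1388644) ≈ 7.2013e-7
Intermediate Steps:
Function('U')(A, V) = Pow(A, 2)
Function('z')(d) = Add(Mul(-530, d), Mul(2, Pow(d, 2))) (Function('z')(d) = Add(Add(Pow(d, 2), Mul(-530, d)), Pow(d, 2)) = Add(Mul(-530, d), Mul(2, Pow(d, 2))))
Pow(Add(Function('z')(1000), -81356), -1) = Pow(Add(Mul(2, 1000, Add(-265, 1000)), -81356), -1) = Pow(Add(Mul(2, 1000, 735), -81356), -1) = Pow(Add(1470000, -81356), -1) = Pow(1388644, -1) = Rational(1, 1388644)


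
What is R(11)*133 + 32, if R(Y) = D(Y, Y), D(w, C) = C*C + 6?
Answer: 16923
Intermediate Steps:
D(w, C) = 6 + C² (D(w, C) = C² + 6 = 6 + C²)
R(Y) = 6 + Y²
R(11)*133 + 32 = (6 + 11²)*133 + 32 = (6 + 121)*133 + 32 = 127*133 + 32 = 16891 + 32 = 16923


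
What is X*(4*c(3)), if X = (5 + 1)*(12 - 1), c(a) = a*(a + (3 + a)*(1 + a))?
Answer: 21384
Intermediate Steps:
c(a) = a*(a + (1 + a)*(3 + a))
X = 66 (X = 6*11 = 66)
X*(4*c(3)) = 66*(4*(3*(3 + 3² + 5*3))) = 66*(4*(3*(3 + 9 + 15))) = 66*(4*(3*27)) = 66*(4*81) = 66*324 = 21384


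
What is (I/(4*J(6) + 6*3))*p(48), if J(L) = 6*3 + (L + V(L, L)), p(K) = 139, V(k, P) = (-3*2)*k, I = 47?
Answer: -6533/30 ≈ -217.77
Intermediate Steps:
V(k, P) = -6*k
J(L) = 18 - 5*L (J(L) = 6*3 + (L - 6*L) = 18 - 5*L)
(I/(4*J(6) + 6*3))*p(48) = (47/(4*(18 - 5*6) + 6*3))*139 = (47/(4*(18 - 30) + 18))*139 = (47/(4*(-12) + 18))*139 = (47/(-48 + 18))*139 = (47/(-30))*139 = (47*(-1/30))*139 = -47/30*139 = -6533/30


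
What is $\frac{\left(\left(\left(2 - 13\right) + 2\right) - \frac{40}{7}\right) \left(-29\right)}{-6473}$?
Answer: $- \frac{2987}{45311} \approx -0.065922$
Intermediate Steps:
$\frac{\left(\left(\left(2 - 13\right) + 2\right) - \frac{40}{7}\right) \left(-29\right)}{-6473} = \left(\left(-11 + 2\right) - \frac{40}{7}\right) \left(-29\right) \left(- \frac{1}{6473}\right) = \left(-9 - \frac{40}{7}\right) \left(-29\right) \left(- \frac{1}{6473}\right) = \left(- \frac{103}{7}\right) \left(-29\right) \left(- \frac{1}{6473}\right) = \frac{2987}{7} \left(- \frac{1}{6473}\right) = - \frac{2987}{45311}$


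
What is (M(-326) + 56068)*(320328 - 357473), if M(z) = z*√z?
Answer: -2082645860 + 12109270*I*√326 ≈ -2.0826e+9 + 2.1864e+8*I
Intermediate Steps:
M(z) = z^(3/2)
(M(-326) + 56068)*(320328 - 357473) = ((-326)^(3/2) + 56068)*(320328 - 357473) = (-326*I*√326 + 56068)*(-37145) = (56068 - 326*I*√326)*(-37145) = -2082645860 + 12109270*I*√326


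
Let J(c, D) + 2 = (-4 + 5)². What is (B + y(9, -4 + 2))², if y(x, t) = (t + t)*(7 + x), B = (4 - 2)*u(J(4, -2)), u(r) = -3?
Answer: 4900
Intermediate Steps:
J(c, D) = -1 (J(c, D) = -2 + (-4 + 5)² = -2 + 1² = -2 + 1 = -1)
B = -6 (B = (4 - 2)*(-3) = 2*(-3) = -6)
y(x, t) = 2*t*(7 + x) (y(x, t) = (2*t)*(7 + x) = 2*t*(7 + x))
(B + y(9, -4 + 2))² = (-6 + 2*(-4 + 2)*(7 + 9))² = (-6 + 2*(-2)*16)² = (-6 - 64)² = (-70)² = 4900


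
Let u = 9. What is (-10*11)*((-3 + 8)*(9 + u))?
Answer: -9900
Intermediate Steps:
(-10*11)*((-3 + 8)*(9 + u)) = (-10*11)*((-3 + 8)*(9 + 9)) = -550*18 = -110*90 = -9900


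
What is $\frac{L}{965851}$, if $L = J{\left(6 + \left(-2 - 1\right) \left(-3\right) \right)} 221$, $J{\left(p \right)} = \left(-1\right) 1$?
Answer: $- \frac{221}{965851} \approx -0.00022881$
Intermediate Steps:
$J{\left(p \right)} = -1$
$L = -221$ ($L = \left(-1\right) 221 = -221$)
$\frac{L}{965851} = - \frac{221}{965851}$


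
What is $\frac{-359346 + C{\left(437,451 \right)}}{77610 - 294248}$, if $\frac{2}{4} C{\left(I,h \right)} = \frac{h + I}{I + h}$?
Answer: $\frac{179672}{108319} \approx 1.6587$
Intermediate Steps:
$C{\left(I,h \right)} = 2$ ($C{\left(I,h \right)} = 2 \frac{h + I}{I + h} = 2 \frac{I + h}{I + h} = 2 \cdot 1 = 2$)
$\frac{-359346 + C{\left(437,451 \right)}}{77610 - 294248} = \frac{-359346 + 2}{77610 - 294248} = - \frac{359344}{-216638} = \left(-359344\right) \left(- \frac{1}{216638}\right) = \frac{179672}{108319}$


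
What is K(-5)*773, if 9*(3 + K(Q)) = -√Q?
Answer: -2319 - 773*I*√5/9 ≈ -2319.0 - 192.05*I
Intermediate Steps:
K(Q) = -3 - √Q/9 (K(Q) = -3 + (-√Q)/9 = -3 - √Q/9)
K(-5)*773 = (-3 - I*√5/9)*773 = -2319 - 773*I*√5/9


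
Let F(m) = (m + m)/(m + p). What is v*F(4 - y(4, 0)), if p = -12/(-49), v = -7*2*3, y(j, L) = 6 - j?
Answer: -4116/55 ≈ -74.836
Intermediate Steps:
v = -42 (v = -14*3 = -42)
p = 12/49 (p = -12*(-1/49) = 12/49 ≈ 0.24490)
F(m) = 2*m/(12/49 + m) (F(m) = (m + m)/(m + 12/49) = (2*m)/(12/49 + m) = 2*m/(12/49 + m))
v*F(4 - y(4, 0)) = -4116*(4 - (6 - 1*4))/(12 + 49*(4 - (6 - 1*4))) = -4116*(4 - (6 - 4))/(12 + 49*(4 - (6 - 4))) = -4116*(4 - 1*2)/(12 + 49*(4 - 1*2)) = -4116*(4 - 2)/(12 + 49*(4 - 2)) = -4116*2/(12 + 49*2) = -4116*2/(12 + 98) = -4116*2/110 = -42*98/55 = -4116/55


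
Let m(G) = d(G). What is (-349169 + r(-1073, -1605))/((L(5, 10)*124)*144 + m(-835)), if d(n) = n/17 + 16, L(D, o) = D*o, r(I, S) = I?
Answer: -5954114/15177037 ≈ -0.39231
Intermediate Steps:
d(n) = 16 + n/17 (d(n) = n/17 + 16 = 16 + n/17)
m(G) = 16 + G/17
(-349169 + r(-1073, -1605))/((L(5, 10)*124)*144 + m(-835)) = (-349169 - 1073)/(((5*10)*124)*144 + (16 + (1/17)*(-835))) = -350242/((50*124)*144 + (16 - 835/17)) = -350242/(6200*144 - 563/17) = -350242/(892800 - 563/17) = -350242/15177037/17 = -350242*17/15177037 = -5954114/15177037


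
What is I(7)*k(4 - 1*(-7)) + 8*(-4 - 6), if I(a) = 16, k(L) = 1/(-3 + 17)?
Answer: -552/7 ≈ -78.857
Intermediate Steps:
k(L) = 1/14
I(7)*k(4 - 1*(-7)) + 8*(-4 - 6) = 16*(1/14) + 8*(-4 - 6) = 8/7 + 8*(-10) = 8/7 - 80 = -552/7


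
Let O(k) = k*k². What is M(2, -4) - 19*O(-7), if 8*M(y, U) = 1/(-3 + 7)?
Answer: 208545/32 ≈ 6517.0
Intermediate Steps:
O(k) = k³
M(y, U) = 1/32 (M(y, U) = 1/(8*(-3 + 7)) = (⅛)/4 = (⅛)*(¼) = 1/32)
M(2, -4) - 19*O(-7) = 1/32 - 19*(-7)³ = 1/32 - 19*(-343) = 1/32 + 6517 = 208545/32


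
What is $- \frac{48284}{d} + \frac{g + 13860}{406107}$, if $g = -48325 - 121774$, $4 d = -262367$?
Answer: $\frac{37441923839}{106549075269} \approx 0.35141$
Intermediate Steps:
$d = - \frac{262367}{4}$ ($d = \frac{1}{4} \left(-262367\right) = - \frac{262367}{4} \approx -65592.0$)
$g = -170099$
$- \frac{48284}{d} + \frac{g + 13860}{406107} = - \frac{48284}{- \frac{262367}{4}} + \frac{-170099 + 13860}{406107} = \left(-48284\right) \left(- \frac{4}{262367}\right) - \frac{156239}{406107} = \frac{193136}{262367} - \frac{156239}{406107} = \frac{37441923839}{106549075269}$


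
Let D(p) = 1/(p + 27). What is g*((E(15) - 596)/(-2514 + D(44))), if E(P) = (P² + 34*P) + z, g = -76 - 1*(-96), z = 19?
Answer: -224360/178493 ≈ -1.2570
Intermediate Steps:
D(p) = 1/(27 + p)
g = 20 (g = -76 + 96 = 20)
E(P) = 19 + P² + 34*P (E(P) = (P² + 34*P) + 19 = 19 + P² + 34*P)
g*((E(15) - 596)/(-2514 + D(44))) = 20*(((19 + 15² + 34*15) - 596)/(-2514 + 1/(27 + 44))) = 20*(((19 + 225 + 510) - 596)/(-2514 + 1/71)) = 20*((754 - 596)/(-2514 + 1/71)) = 20*(158/(-178493/71)) = 20*(158*(-71/178493)) = 20*(-11218/178493) = -224360/178493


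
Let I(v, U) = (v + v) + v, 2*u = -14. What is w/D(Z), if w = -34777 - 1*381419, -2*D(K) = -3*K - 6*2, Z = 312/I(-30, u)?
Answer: -520245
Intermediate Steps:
u = -7 (u = (1/2)*(-14) = -7)
I(v, U) = 3*v (I(v, U) = 2*v + v = 3*v)
Z = -52/15 (Z = 312/((3*(-30))) = 312/(-90) = 312*(-1/90) = -52/15 ≈ -3.4667)
D(K) = 6 + 3*K/2 (D(K) = -(-3*K - 6*2)/2 = -(-3*K - 12)/2 = -(-12 - 3*K)/2 = 6 + 3*K/2)
w = -416196 (w = -34777 - 381419 = -416196)
w/D(Z) = -416196/(6 + (3/2)*(-52/15)) = -416196/(6 - 26/5) = -416196/4/5 = -416196*5/4 = -520245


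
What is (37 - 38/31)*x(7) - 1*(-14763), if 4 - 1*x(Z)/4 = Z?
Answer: 444345/31 ≈ 14334.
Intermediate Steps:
x(Z) = 16 - 4*Z
(37 - 38/31)*x(7) - 1*(-14763) = (37 - 38/31)*(16 - 4*7) - 1*(-14763) = (37 - 38*1/31)*(16 - 28) + 14763 = (37 - 38/31)*(-12) + 14763 = (1109/31)*(-12) + 14763 = -13308/31 + 14763 = 444345/31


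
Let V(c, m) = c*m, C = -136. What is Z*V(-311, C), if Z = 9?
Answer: 380664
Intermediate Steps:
Z*V(-311, C) = 9*(-311*(-136)) = 9*42296 = 380664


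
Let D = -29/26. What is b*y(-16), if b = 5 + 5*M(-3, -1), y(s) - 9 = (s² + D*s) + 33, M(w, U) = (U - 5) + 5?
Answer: 0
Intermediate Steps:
M(w, U) = U (M(w, U) = (-5 + U) + 5 = U)
D = -29/26 (D = -29*1/26 = -29/26 ≈ -1.1154)
y(s) = 42 + s² - 29*s/26 (y(s) = 9 + ((s² - 29*s/26) + 33) = 9 + (33 + s² - 29*s/26) = 42 + s² - 29*s/26)
b = 0 (b = 5 + 5*(-1) = 5 - 5 = 0)
b*y(-16) = 0*(42 + (-16)² - 29/26*(-16)) = 0*(42 + 256 + 232/13) = 0*(4106/13) = 0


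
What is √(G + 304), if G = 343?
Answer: √647 ≈ 25.436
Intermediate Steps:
√(G + 304) = √(343 + 304) = √647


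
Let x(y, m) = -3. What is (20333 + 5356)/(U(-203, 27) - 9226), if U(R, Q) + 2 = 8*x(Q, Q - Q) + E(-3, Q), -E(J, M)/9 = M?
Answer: -8563/3165 ≈ -2.7055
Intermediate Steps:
E(J, M) = -9*M
U(R, Q) = -26 - 9*Q (U(R, Q) = -2 + (8*(-3) - 9*Q) = -2 + (-24 - 9*Q) = -26 - 9*Q)
(20333 + 5356)/(U(-203, 27) - 9226) = (20333 + 5356)/((-26 - 9*27) - 9226) = 25689/((-26 - 243) - 9226) = 25689/(-269 - 9226) = 25689/(-9495) = 25689*(-1/9495) = -8563/3165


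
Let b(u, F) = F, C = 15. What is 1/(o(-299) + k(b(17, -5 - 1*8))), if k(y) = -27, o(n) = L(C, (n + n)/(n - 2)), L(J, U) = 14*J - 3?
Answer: 1/180 ≈ 0.0055556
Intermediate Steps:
L(J, U) = -3 + 14*J
o(n) = 207 (o(n) = -3 + 14*15 = -3 + 210 = 207)
1/(o(-299) + k(b(17, -5 - 1*8))) = 1/(207 - 27) = 1/180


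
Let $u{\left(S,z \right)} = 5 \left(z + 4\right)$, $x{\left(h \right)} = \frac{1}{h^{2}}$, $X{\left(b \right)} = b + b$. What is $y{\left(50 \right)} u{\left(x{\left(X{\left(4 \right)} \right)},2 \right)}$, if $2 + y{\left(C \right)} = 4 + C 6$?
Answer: $9060$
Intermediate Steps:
$X{\left(b \right)} = 2 b$
$x{\left(h \right)} = \frac{1}{h^{2}}$
$y{\left(C \right)} = 2 + 6 C$ ($y{\left(C \right)} = -2 + \left(4 + C 6\right) = -2 + \left(4 + 6 C\right) = 2 + 6 C$)
$u{\left(S,z \right)} = 20 + 5 z$ ($u{\left(S,z \right)} = 5 \left(4 + z\right) = 20 + 5 z$)
$y{\left(50 \right)} u{\left(x{\left(X{\left(4 \right)} \right)},2 \right)} = \left(2 + 6 \cdot 50\right) \left(20 + 5 \cdot 2\right) = \left(2 + 300\right) \left(20 + 10\right) = 302 \cdot 30 = 9060$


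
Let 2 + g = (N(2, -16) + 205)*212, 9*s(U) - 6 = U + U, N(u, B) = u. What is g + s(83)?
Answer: 395110/9 ≈ 43901.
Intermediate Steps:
s(U) = ⅔ + 2*U/9 (s(U) = ⅔ + (U + U)/9 = ⅔ + (2*U)/9 = ⅔ + 2*U/9)
g = 43882 (g = -2 + (2 + 205)*212 = -2 + 207*212 = -2 + 43884 = 43882)
g + s(83) = 43882 + (⅔ + (2/9)*83) = 43882 + (⅔ + 166/9) = 43882 + 172/9 = 395110/9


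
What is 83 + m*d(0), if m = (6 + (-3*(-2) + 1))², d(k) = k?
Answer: 83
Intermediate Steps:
m = 169 (m = (6 + (6 + 1))² = (6 + 7)² = 13² = 169)
83 + m*d(0) = 83 + 169*0 = 83 + 0 = 83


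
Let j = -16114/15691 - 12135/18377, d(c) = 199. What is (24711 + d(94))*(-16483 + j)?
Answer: -148194777550960/360893 ≈ -4.1063e+8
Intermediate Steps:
j = -28619839/16961971 (j = -16114*1/15691 - 12135*1/18377 = -16114/15691 - 12135/18377 = -28619839/16961971 ≈ -1.6873)
(24711 + d(94))*(-16483 + j) = (24711 + 199)*(-16483 - 28619839/16961971) = 24910*(-279612787832/16961971) = -148194777550960/360893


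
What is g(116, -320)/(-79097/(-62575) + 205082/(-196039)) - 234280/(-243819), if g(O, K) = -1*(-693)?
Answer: 691120952064223405/217250095015809 ≈ 3181.2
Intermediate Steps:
g(O, K) = 693
g(116, -320)/(-79097/(-62575) + 205082/(-196039)) - 234280/(-243819) = 693/(-79097/(-62575) + 205082/(-196039)) - 234280/(-243819) = 693/(-79097*(-1/62575) + 205082*(-1/196039)) - 234280*(-1/243819) = 693/(79097/62575 - 205082/196039) + 234280/243819 = 693/(2673090633/12267140425) + 234280/243819 = 693*(12267140425/2673090633) + 234280/243819 = 2833709438175/891030211 + 234280/243819 = 691120952064223405/217250095015809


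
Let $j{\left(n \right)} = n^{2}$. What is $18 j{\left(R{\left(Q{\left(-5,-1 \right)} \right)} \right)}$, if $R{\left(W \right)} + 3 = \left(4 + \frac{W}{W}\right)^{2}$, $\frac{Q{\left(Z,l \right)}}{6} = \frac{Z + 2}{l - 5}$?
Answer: $8712$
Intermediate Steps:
$Q{\left(Z,l \right)} = \frac{6 \left(2 + Z\right)}{-5 + l}$ ($Q{\left(Z,l \right)} = 6 \frac{Z + 2}{l - 5} = 6 \frac{2 + Z}{-5 + l} = \frac{6 \left(2 + Z\right)}{-5 + l}$)
$R{\left(W \right)} = 22$ ($R{\left(W \right)} = -3 + \left(4 + \frac{W}{W}\right)^{2} = -3 + \left(4 + 1\right)^{2} = -3 + 5^{2} = -3 + 25 = 22$)
$18 j{\left(R{\left(Q{\left(-5,-1 \right)} \right)} \right)} = 18 \cdot 22^{2} = 18 \cdot 484 = 8712$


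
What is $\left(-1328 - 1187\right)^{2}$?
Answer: $6325225$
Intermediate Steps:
$\left(-1328 - 1187\right)^{2} = \left(-2515\right)^{2} = 6325225$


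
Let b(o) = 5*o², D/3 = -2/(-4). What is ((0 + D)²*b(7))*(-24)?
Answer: -13230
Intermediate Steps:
D = 3/2 (D = 3*(-2/(-4)) = 3*(-2*(-¼)) = 3*(½) = 3/2 ≈ 1.5000)
((0 + D)²*b(7))*(-24) = ((0 + 3/2)²*(5*7²))*(-24) = ((3/2)²*(5*49))*(-24) = ((9/4)*245)*(-24) = (2205/4)*(-24) = -13230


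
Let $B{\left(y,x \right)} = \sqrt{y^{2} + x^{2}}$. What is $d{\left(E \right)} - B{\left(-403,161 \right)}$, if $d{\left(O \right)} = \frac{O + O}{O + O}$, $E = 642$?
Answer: $1 - \sqrt{188330} \approx -432.97$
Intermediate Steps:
$d{\left(O \right)} = 1$ ($d{\left(O \right)} = \frac{2 O}{2 O} = 2 O \frac{1}{2 O} = 1$)
$B{\left(y,x \right)} = \sqrt{x^{2} + y^{2}}$
$d{\left(E \right)} - B{\left(-403,161 \right)} = 1 - \sqrt{161^{2} + \left(-403\right)^{2}} = 1 - \sqrt{25921 + 162409} = 1 - \sqrt{188330}$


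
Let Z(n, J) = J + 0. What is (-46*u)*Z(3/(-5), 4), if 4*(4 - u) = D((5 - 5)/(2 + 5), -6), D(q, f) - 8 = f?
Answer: -644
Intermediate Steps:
D(q, f) = 8 + f
u = 7/2 (u = 4 - (8 - 6)/4 = 4 - ¼*2 = 4 - ½ = 7/2 ≈ 3.5000)
Z(n, J) = J
(-46*u)*Z(3/(-5), 4) = -46*7/2*4 = -161*4 = -644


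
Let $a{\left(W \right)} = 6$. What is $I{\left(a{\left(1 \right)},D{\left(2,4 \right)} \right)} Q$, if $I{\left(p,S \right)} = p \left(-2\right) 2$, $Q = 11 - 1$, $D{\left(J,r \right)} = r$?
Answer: $-240$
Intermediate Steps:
$Q = 10$ ($Q = 11 - 1 = 10$)
$I{\left(p,S \right)} = - 4 p$ ($I{\left(p,S \right)} = - 2 p 2 = - 4 p$)
$I{\left(a{\left(1 \right)},D{\left(2,4 \right)} \right)} Q = \left(-4\right) 6 \cdot 10 = \left(-24\right) 10 = -240$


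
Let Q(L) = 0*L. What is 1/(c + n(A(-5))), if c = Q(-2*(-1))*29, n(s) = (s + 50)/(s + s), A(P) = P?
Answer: -2/9 ≈ -0.22222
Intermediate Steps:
Q(L) = 0
n(s) = (50 + s)/(2*s) (n(s) = (50 + s)/((2*s)) = (50 + s)*(1/(2*s)) = (50 + s)/(2*s))
c = 0 (c = 0*29 = 0)
1/(c + n(A(-5))) = 1/(0 + (½)*(50 - 5)/(-5)) = 1/(0 + (½)*(-⅕)*45) = 1/(0 - 9/2) = 1/(-9/2) = -2/9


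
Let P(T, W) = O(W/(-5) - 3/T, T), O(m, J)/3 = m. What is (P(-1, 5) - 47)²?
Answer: 1681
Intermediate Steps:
O(m, J) = 3*m
P(T, W) = -9/T - 3*W/5 (P(T, W) = 3*(W/(-5) - 3/T) = 3*(W*(-⅕) - 3/T) = 3*(-W/5 - 3/T) = 3*(-3/T - W/5) = -9/T - 3*W/5)
(P(-1, 5) - 47)² = ((-9/(-1) - ⅗*5) - 47)² = ((-9*(-1) - 3) - 47)² = ((9 - 3) - 47)² = (6 - 47)² = (-41)² = 1681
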